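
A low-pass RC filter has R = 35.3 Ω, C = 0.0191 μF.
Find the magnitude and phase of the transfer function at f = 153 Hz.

Step 1 — Angular frequency: ω = 2π·153 = 961.3 rad/s.
Step 2 — Transfer function: H(jω) = 1/(1 + jωRC).
Step 3 — Denominator: 1 + jωRC = 1 + j·961.3·35.3·1.91e-08 = 1 + j0.0006482.
Step 4 — H = 1 - j0.0006482.
Step 5 — Magnitude: |H| = 1 (-0.0 dB); phase: φ = -0.0°.

|H| = 1 (-0.0 dB), φ = -0.0°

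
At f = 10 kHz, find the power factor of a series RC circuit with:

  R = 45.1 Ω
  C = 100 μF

Step 1 — Angular frequency: ω = 2π·f = 2π·1e+04 = 6.283e+04 rad/s.
Step 2 — Component impedances:
  R: Z = R = 45.1 Ω
  C: Z = 1/(jωC) = -j/(ω·C) = 0 - j0.1592 Ω
Step 3 — Series combination: Z_total = R + C = 45.1 - j0.1592 Ω = 45.1∠-0.2° Ω.
Step 4 — Power factor: PF = cos(φ) = Re(Z)/|Z| = 45.1/45.1 = 1.
Step 5 — Type: Im(Z) = -0.1592 ⇒ leading (phase φ = -0.2°).

PF = 1 (leading, φ = -0.2°)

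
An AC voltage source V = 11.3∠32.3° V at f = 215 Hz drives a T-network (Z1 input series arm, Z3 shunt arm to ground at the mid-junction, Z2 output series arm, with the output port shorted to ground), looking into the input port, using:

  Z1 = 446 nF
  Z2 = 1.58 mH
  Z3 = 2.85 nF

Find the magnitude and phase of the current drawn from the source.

Step 1 — Angular frequency: ω = 2π·f = 2π·215 = 1351 rad/s.
Step 2 — Component impedances:
  Z1: Z = 1/(jωC) = -j/(ω·C) = 0 - j1660 Ω
  Z2: Z = jωL = j·1351·0.00158 = 0 + j2.134 Ω
  Z3: Z = 1/(jωC) = -j/(ω·C) = 0 - j2.597e+05 Ω
Step 3 — With the output port shorted to ground, the output series arm Z2 runs from the junction to ground; the shunt arm Z3 also runs from the junction to ground. They appear in parallel: Z3 || Z2 = 0 + j2.134 Ω.
Step 4 — Series with input arm Z1: Z_in = Z1 + (Z3 || Z2) = 0 - j1658 Ω = 1658∠-90.0° Ω.
Step 5 — Source phasor: V = 11.3∠32.3° V = 9.551 + j6.038 V.
Step 6 — Ohm's law: I = V / Z_total = (9.551 + j6.038) / (0 - j1658) = -0.003643 + j0.005762 A.
Step 7 — Convert to polar: |I| = 0.006817 A, ∠I = 122.3°.

I = 0.006817∠122.3° A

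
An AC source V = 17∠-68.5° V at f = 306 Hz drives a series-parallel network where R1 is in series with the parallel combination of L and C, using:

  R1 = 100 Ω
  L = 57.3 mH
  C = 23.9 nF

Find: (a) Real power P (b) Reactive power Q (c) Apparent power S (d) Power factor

Step 1 — Angular frequency: ω = 2π·f = 2π·306 = 1923 rad/s.
Step 2 — Component impedances:
  R1: Z = R = 100 Ω
  L: Z = jωL = j·1923·0.0573 = 0 + j110.2 Ω
  C: Z = 1/(jωC) = -j/(ω·C) = 0 - j2.176e+04 Ω
Step 3 — Parallel branch: L || C = 1/(1/L + 1/C) = 0 + j110.7 Ω.
Step 4 — Series with R1: Z_total = R1 + (L || C) = 100 + j110.7 Ω = 149.2∠47.9° Ω.
Step 5 — Source phasor: V = 17∠-68.5° V = 6.231 - j15.82 V.
Step 6 — Current: I = V / Z = -0.05069 - j0.102 A = 0.1139∠-116.4° A.
Step 7 — Complex power: S = V·I* = 1.298 + j1.438 VA.
Step 8 — Real power: P = Re(S) = 1.298 W.
Step 9 — Reactive power: Q = Im(S) = 1.438 VAR.
Step 10 — Apparent power: |S| = 1.937 VA.
Step 11 — Power factor: PF = P/|S| = 0.6702 (lagging).

(a) P = 1.298 W  (b) Q = 1.438 VAR  (c) S = 1.937 VA  (d) PF = 0.6702 (lagging)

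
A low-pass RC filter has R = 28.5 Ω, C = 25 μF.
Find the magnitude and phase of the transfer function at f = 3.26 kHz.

Step 1 — Angular frequency: ω = 2π·3260 = 2.048e+04 rad/s.
Step 2 — Transfer function: H(jω) = 1/(1 + jωRC).
Step 3 — Denominator: 1 + jωRC = 1 + j·2.048e+04·28.5·2.5e-05 = 1 + j14.59.
Step 4 — H = 0.004673 - j0.0682.
Step 5 — Magnitude: |H| = 0.06836 (-23.3 dB); phase: φ = -86.1°.

|H| = 0.06836 (-23.3 dB), φ = -86.1°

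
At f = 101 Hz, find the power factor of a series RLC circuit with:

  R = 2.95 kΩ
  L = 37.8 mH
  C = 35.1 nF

Step 1 — Angular frequency: ω = 2π·f = 2π·101 = 634.6 rad/s.
Step 2 — Component impedances:
  R: Z = R = 2950 Ω
  L: Z = jωL = j·634.6·0.0378 = 0 + j23.99 Ω
  C: Z = 1/(jωC) = -j/(ω·C) = 0 - j4.489e+04 Ω
Step 3 — Series combination: Z_total = R + L + C = 2950 - j4.487e+04 Ω = 4.497e+04∠-86.2° Ω.
Step 4 — Power factor: PF = cos(φ) = Re(Z)/|Z| = 2950/4.497e+04 = 0.0656.
Step 5 — Type: Im(Z) = -4.487e+04 ⇒ leading (phase φ = -86.2°).

PF = 0.0656 (leading, φ = -86.2°)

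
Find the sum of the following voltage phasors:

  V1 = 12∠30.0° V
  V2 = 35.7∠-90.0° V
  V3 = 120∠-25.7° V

Step 1 — Convert each phasor to rectangular form:
  V1 = 12·(cos(30.0°) + j·sin(30.0°)) = 10.39 + j6 V
  V2 = 35.7·(cos(-90.0°) + j·sin(-90.0°)) = 0 - j35.7 V
  V3 = 120·(cos(-25.7°) + j·sin(-25.7°)) = 108.1 - j52.04 V
Step 2 — Sum components: V_total = 118.5 - j81.74 V.
Step 3 — Convert to polar: |V_total| = 144 V, ∠V_total = -34.6°.

V_total = 144∠-34.6° V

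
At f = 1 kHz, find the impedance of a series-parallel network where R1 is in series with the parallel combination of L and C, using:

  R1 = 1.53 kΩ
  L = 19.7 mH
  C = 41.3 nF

Step 1 — Angular frequency: ω = 2π·f = 2π·1000 = 6283 rad/s.
Step 2 — Component impedances:
  R1: Z = R = 1530 Ω
  L: Z = jωL = j·6283·0.0197 = 0 + j123.8 Ω
  C: Z = 1/(jωC) = -j/(ω·C) = 0 - j3854 Ω
Step 3 — Parallel branch: L || C = 1/(1/L + 1/C) = 0 + j127.9 Ω.
Step 4 — Series with R1: Z_total = R1 + (L || C) = 1530 + j127.9 Ω = 1535∠4.8° Ω.

Z = 1530 + j127.9 Ω = 1535∠4.8° Ω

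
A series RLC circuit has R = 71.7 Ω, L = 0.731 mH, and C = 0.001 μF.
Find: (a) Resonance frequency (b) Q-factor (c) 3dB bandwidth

Step 1 — Resonance condition Im(Z)=0 gives ω₀ = 1/√(LC).
Step 2 — ω₀ = 1/√(0.000731·1e-09) = 1.17e+06 rad/s.
Step 3 — f₀ = ω₀/(2π) = 1.861e+05 Hz.
Step 4 — Series Q: Q = ω₀L/R = 1.17e+06·0.000731/71.7 = 11.92.
Step 5 — 3dB bandwidth: Δω = ω₀/Q = 9.808e+04 rad/s; BW = Δω/(2π) = 1.561e+04 Hz.

(a) f₀ = 1.861e+05 Hz  (b) Q = 11.92  (c) BW = 1.561e+04 Hz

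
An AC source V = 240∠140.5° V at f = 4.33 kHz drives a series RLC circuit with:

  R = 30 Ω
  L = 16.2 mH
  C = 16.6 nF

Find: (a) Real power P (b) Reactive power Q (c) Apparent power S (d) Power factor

Step 1 — Angular frequency: ω = 2π·f = 2π·4330 = 2.721e+04 rad/s.
Step 2 — Component impedances:
  R: Z = R = 30 Ω
  L: Z = jωL = j·2.721e+04·0.0162 = 0 + j440.7 Ω
  C: Z = 1/(jωC) = -j/(ω·C) = 0 - j2214 Ω
Step 3 — Series combination: Z_total = R + L + C = 30 - j1773 Ω = 1774∠-89.0° Ω.
Step 4 — Source phasor: V = 240∠140.5° V = -185.2 + j152.7 V.
Step 5 — Current: I = V / Z = -0.08782 - j0.1029 A = 0.1353∠-130.5° A.
Step 6 — Complex power: S = V·I* = 0.5492 - j32.47 VA.
Step 7 — Real power: P = Re(S) = 0.5492 W.
Step 8 — Reactive power: Q = Im(S) = -32.47 VAR.
Step 9 — Apparent power: |S| = 32.47 VA.
Step 10 — Power factor: PF = P/|S| = 0.01691 (leading).

(a) P = 0.5492 W  (b) Q = -32.47 VAR  (c) S = 32.47 VA  (d) PF = 0.01691 (leading)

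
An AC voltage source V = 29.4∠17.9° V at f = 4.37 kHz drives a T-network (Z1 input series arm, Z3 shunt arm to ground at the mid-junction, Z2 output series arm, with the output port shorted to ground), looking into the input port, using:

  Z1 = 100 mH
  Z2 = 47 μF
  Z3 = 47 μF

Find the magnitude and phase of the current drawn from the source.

Step 1 — Angular frequency: ω = 2π·f = 2π·4370 = 2.746e+04 rad/s.
Step 2 — Component impedances:
  Z1: Z = jωL = j·2.746e+04·0.1 = 0 + j2746 Ω
  Z2: Z = 1/(jωC) = -j/(ω·C) = 0 - j0.7749 Ω
  Z3: Z = 1/(jωC) = -j/(ω·C) = 0 - j0.7749 Ω
Step 3 — With the output port shorted to ground, the output series arm Z2 runs from the junction to ground; the shunt arm Z3 also runs from the junction to ground. They appear in parallel: Z3 || Z2 = 0 - j0.3874 Ω.
Step 4 — Series with input arm Z1: Z_in = Z1 + (Z3 || Z2) = 0 + j2745 Ω = 2745∠90.0° Ω.
Step 5 — Source phasor: V = 29.4∠17.9° V = 27.98 + j9.036 V.
Step 6 — Ohm's law: I = V / Z_total = (27.98 + j9.036) / (0 + j2745) = 0.003291 - j0.01019 A.
Step 7 — Convert to polar: |I| = 0.01071 A, ∠I = -72.1°.

I = 0.01071∠-72.1° A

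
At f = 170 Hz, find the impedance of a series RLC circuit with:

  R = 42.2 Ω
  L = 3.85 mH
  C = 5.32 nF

Step 1 — Angular frequency: ω = 2π·f = 2π·170 = 1068 rad/s.
Step 2 — Component impedances:
  R: Z = R = 42.2 Ω
  L: Z = jωL = j·1068·0.00385 = 0 + j4.112 Ω
  C: Z = 1/(jωC) = -j/(ω·C) = 0 - j1.76e+05 Ω
Step 3 — Series combination: Z_total = R + L + C = 42.2 - j1.76e+05 Ω = 1.76e+05∠-90.0° Ω.

Z = 42.2 - j1.76e+05 Ω = 1.76e+05∠-90.0° Ω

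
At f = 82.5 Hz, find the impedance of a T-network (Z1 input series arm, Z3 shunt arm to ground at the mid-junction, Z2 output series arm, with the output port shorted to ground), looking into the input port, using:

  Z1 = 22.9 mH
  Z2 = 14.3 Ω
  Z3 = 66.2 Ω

Step 1 — Angular frequency: ω = 2π·f = 2π·82.5 = 518.4 rad/s.
Step 2 — Component impedances:
  Z1: Z = jωL = j·518.4·0.0229 = 0 + j11.87 Ω
  Z2: Z = R = 14.3 Ω
  Z3: Z = R = 66.2 Ω
Step 3 — With the output port shorted to ground, the output series arm Z2 runs from the junction to ground; the shunt arm Z3 also runs from the junction to ground. They appear in parallel: Z3 || Z2 = 11.76 Ω.
Step 4 — Series with input arm Z1: Z_in = Z1 + (Z3 || Z2) = 11.76 + j11.87 Ω = 16.71∠45.3° Ω.

Z = 11.76 + j11.87 Ω = 16.71∠45.3° Ω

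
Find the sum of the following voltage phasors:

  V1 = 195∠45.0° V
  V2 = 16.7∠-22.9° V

Step 1 — Convert each phasor to rectangular form:
  V1 = 195·(cos(45.0°) + j·sin(45.0°)) = 137.9 + j137.9 V
  V2 = 16.7·(cos(-22.9°) + j·sin(-22.9°)) = 15.38 - j6.498 V
Step 2 — Sum components: V_total = 153.3 + j131.4 V.
Step 3 — Convert to polar: |V_total| = 201.9 V, ∠V_total = 40.6°.

V_total = 201.9∠40.6° V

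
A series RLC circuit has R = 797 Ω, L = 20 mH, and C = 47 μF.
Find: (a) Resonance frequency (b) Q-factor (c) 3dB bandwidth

Step 1 — Resonance: ω₀ = 1/√(LC) = 1/√(0.02·4.7e-05) = 1031 rad/s.
Step 2 — f₀ = ω₀/(2π) = 164.2 Hz.
Step 3 — Series Q: Q = ω₀L/R = 1031·0.02/797 = 0.02588.
Step 4 — Bandwidth: Δω = ω₀/Q = 3.985e+04 rad/s; BW = Δω/(2π) = 6342 Hz.

(a) f₀ = 164.2 Hz  (b) Q = 0.02588  (c) BW = 6342 Hz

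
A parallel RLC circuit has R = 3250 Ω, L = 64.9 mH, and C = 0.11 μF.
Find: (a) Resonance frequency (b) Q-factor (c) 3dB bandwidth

Step 1 — Resonance: ω₀ = 1/√(LC) = 1/√(0.0649·1.1e-07) = 1.184e+04 rad/s.
Step 2 — f₀ = ω₀/(2π) = 1884 Hz.
Step 3 — Parallel Q: Q = R/(ω₀L) = 3250/(1.184e+04·0.0649) = 4.231.
Step 4 — Bandwidth: Δω = ω₀/Q = 2797 rad/s; BW = Δω/(2π) = 445.2 Hz.

(a) f₀ = 1884 Hz  (b) Q = 4.231  (c) BW = 445.2 Hz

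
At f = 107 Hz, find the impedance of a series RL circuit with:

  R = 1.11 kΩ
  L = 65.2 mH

Step 1 — Angular frequency: ω = 2π·f = 2π·107 = 672.3 rad/s.
Step 2 — Component impedances:
  R: Z = R = 1110 Ω
  L: Z = jωL = j·672.3·0.0652 = 0 + j43.83 Ω
Step 3 — Series combination: Z_total = R + L = 1110 + j43.83 Ω = 1111∠2.3° Ω.

Z = 1110 + j43.83 Ω = 1111∠2.3° Ω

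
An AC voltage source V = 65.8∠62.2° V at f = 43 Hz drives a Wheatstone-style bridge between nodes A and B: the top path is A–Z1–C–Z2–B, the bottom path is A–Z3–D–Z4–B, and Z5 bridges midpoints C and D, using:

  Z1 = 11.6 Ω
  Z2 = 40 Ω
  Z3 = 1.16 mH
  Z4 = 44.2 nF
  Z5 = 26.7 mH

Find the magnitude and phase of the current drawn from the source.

Step 1 — Angular frequency: ω = 2π·f = 2π·43 = 270.2 rad/s.
Step 2 — Component impedances:
  Z1: Z = R = 11.6 Ω
  Z2: Z = R = 40 Ω
  Z3: Z = jωL = j·270.2·0.00116 = 0 + j0.3134 Ω
  Z4: Z = 1/(jωC) = -j/(ω·C) = 0 - j8.374e+04 Ω
  Z5: Z = jωL = j·270.2·0.0267 = 0 + j7.214 Ω
Step 3 — Bridge requires nodal analysis (the Z5 bridge couples midpoints C and D, so the two paths cannot be reduced to a simple series/parallel combination). Setting node B to ground and injecting 1 A at node A, the 3-node admittance system at A, C, D solves to V_A = Z_AB = 43.44 + j5.275 Ω = 43.76∠6.9° Ω.
Step 4 — Source phasor: V = 65.8∠62.2° V = 30.69 + j58.21 V.
Step 5 — Ohm's law: I = V / Z_total = (30.69 + j58.21) / (43.44 + j5.275) = 0.8565 + j1.236 A.
Step 6 — Convert to polar: |I| = 1.504 A, ∠I = 55.3°.

I = 1.504∠55.3° A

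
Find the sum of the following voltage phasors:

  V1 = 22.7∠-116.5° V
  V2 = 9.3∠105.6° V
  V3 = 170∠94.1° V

Step 1 — Convert each phasor to rectangular form:
  V1 = 22.7·(cos(-116.5°) + j·sin(-116.5°)) = -10.13 - j20.32 V
  V2 = 9.3·(cos(105.6°) + j·sin(105.6°)) = -2.501 + j8.957 V
  V3 = 170·(cos(94.1°) + j·sin(94.1°)) = -12.15 + j169.6 V
Step 2 — Sum components: V_total = -24.78 + j158.2 V.
Step 3 — Convert to polar: |V_total| = 160.1 V, ∠V_total = 98.9°.

V_total = 160.1∠98.9° V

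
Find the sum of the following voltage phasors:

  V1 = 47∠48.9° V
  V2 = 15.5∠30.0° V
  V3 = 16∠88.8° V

Step 1 — Convert each phasor to rectangular form:
  V1 = 47·(cos(48.9°) + j·sin(48.9°)) = 30.9 + j35.42 V
  V2 = 15.5·(cos(30.0°) + j·sin(30.0°)) = 13.42 + j7.75 V
  V3 = 16·(cos(88.8°) + j·sin(88.8°)) = 0.3351 + j16 V
Step 2 — Sum components: V_total = 44.66 + j59.16 V.
Step 3 — Convert to polar: |V_total| = 74.12 V, ∠V_total = 53.0°.

V_total = 74.12∠53.0° V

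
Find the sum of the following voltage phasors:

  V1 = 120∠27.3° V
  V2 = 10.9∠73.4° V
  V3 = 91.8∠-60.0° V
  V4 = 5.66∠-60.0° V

Step 1 — Convert each phasor to rectangular form:
  V1 = 120·(cos(27.3°) + j·sin(27.3°)) = 106.6 + j55.04 V
  V2 = 10.9·(cos(73.4°) + j·sin(73.4°)) = 3.114 + j10.45 V
  V3 = 91.8·(cos(-60.0°) + j·sin(-60.0°)) = 45.9 - j79.5 V
  V4 = 5.66·(cos(-60.0°) + j·sin(-60.0°)) = 2.83 - j4.902 V
Step 2 — Sum components: V_total = 158.5 - j18.92 V.
Step 3 — Convert to polar: |V_total| = 159.6 V, ∠V_total = -6.8°.

V_total = 159.6∠-6.8° V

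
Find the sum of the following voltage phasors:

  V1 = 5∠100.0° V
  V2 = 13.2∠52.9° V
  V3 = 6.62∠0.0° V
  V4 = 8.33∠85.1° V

Step 1 — Convert each phasor to rectangular form:
  V1 = 5·(cos(100.0°) + j·sin(100.0°)) = -0.8682 + j4.924 V
  V2 = 13.2·(cos(52.9°) + j·sin(52.9°)) = 7.962 + j10.53 V
  V3 = 6.62·(cos(0.0°) + j·sin(0.0°)) = 6.62 V
  V4 = 8.33·(cos(85.1°) + j·sin(85.1°)) = 0.7115 + j8.3 V
Step 2 — Sum components: V_total = 14.43 + j23.75 V.
Step 3 — Convert to polar: |V_total| = 27.79 V, ∠V_total = 58.7°.

V_total = 27.79∠58.7° V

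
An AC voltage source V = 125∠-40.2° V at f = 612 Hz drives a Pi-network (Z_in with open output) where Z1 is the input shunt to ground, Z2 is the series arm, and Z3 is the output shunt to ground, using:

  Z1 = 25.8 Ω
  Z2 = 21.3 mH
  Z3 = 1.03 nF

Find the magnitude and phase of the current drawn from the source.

Step 1 — Angular frequency: ω = 2π·f = 2π·612 = 3845 rad/s.
Step 2 — Component impedances:
  Z1: Z = R = 25.8 Ω
  Z2: Z = jωL = j·3845·0.0213 = 0 + j81.91 Ω
  Z3: Z = 1/(jωC) = -j/(ω·C) = 0 - j2.525e+05 Ω
Step 3 — With open output, the series arm Z2 and the output shunt Z3 appear in series to ground: Z2 + Z3 = 0 - j2.524e+05 Ω.
Step 4 — Parallel with input shunt Z1: Z_in = Z1 || (Z2 + Z3) = 25.8 - j0.002637 Ω = 25.8∠-0.0° Ω.
Step 5 — Source phasor: V = 125∠-40.2° V = 95.47 - j80.68 V.
Step 6 — Ohm's law: I = V / Z_total = (95.47 - j80.68) / (25.8 - j0.002637) = 3.701 - j3.127 A.
Step 7 — Convert to polar: |I| = 4.845 A, ∠I = -40.2°.

I = 4.845∠-40.2° A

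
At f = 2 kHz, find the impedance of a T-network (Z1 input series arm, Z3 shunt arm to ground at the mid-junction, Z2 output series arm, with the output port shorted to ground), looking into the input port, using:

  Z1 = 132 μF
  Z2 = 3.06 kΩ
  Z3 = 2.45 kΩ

Step 1 — Angular frequency: ω = 2π·f = 2π·2000 = 1.257e+04 rad/s.
Step 2 — Component impedances:
  Z1: Z = 1/(jωC) = -j/(ω·C) = 0 - j0.6029 Ω
  Z2: Z = R = 3060 Ω
  Z3: Z = R = 2450 Ω
Step 3 — With the output port shorted to ground, the output series arm Z2 runs from the junction to ground; the shunt arm Z3 also runs from the junction to ground. They appear in parallel: Z3 || Z2 = 1361 Ω.
Step 4 — Series with input arm Z1: Z_in = Z1 + (Z3 || Z2) = 1361 - j0.6029 Ω = 1361∠-0.0° Ω.

Z = 1361 - j0.6029 Ω = 1361∠-0.0° Ω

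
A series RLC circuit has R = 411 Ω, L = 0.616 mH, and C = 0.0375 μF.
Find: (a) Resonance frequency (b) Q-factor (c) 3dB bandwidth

Step 1 — Resonance: ω₀ = 1/√(LC) = 1/√(0.000616·3.75e-08) = 2.081e+05 rad/s.
Step 2 — f₀ = ω₀/(2π) = 3.311e+04 Hz.
Step 3 — Series Q: Q = ω₀L/R = 2.081e+05·0.000616/411 = 0.3118.
Step 4 — Bandwidth: Δω = ω₀/Q = 6.672e+05 rad/s; BW = Δω/(2π) = 1.062e+05 Hz.

(a) f₀ = 3.311e+04 Hz  (b) Q = 0.3118  (c) BW = 1.062e+05 Hz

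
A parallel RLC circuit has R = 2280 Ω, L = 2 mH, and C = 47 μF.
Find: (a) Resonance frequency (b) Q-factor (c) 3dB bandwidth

Step 1 — Resonance: ω₀ = 1/√(LC) = 1/√(0.002·4.7e-05) = 3262 rad/s.
Step 2 — f₀ = ω₀/(2π) = 519.1 Hz.
Step 3 — Parallel Q: Q = R/(ω₀L) = 2280/(3262·0.002) = 349.5.
Step 4 — Bandwidth: Δω = ω₀/Q = 9.332 rad/s; BW = Δω/(2π) = 1.485 Hz.

(a) f₀ = 519.1 Hz  (b) Q = 349.5  (c) BW = 1.485 Hz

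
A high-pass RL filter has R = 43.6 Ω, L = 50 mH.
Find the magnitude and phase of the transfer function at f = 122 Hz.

Step 1 — Angular frequency: ω = 2π·122 = 766.5 rad/s.
Step 2 — Transfer function: H(jω) = jωL/(R + jωL).
Step 3 — Numerator jωL = j·38.33; denominator R + jωL = 43.6 + j38.33.
Step 4 — H = 0.4359 + j0.4959.
Step 5 — Magnitude: |H| = 0.6602 (-3.6 dB); phase: φ = 48.7°.

|H| = 0.6602 (-3.6 dB), φ = 48.7°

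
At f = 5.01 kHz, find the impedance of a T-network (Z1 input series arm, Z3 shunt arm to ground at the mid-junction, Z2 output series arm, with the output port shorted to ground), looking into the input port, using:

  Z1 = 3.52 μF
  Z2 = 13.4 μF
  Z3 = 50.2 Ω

Step 1 — Angular frequency: ω = 2π·f = 2π·5010 = 3.148e+04 rad/s.
Step 2 — Component impedances:
  Z1: Z = 1/(jωC) = -j/(ω·C) = 0 - j9.025 Ω
  Z2: Z = 1/(jωC) = -j/(ω·C) = 0 - j2.371 Ω
  Z3: Z = R = 50.2 Ω
Step 3 — With the output port shorted to ground, the output series arm Z2 runs from the junction to ground; the shunt arm Z3 also runs from the junction to ground. They appear in parallel: Z3 || Z2 = 0.1117 - j2.365 Ω.
Step 4 — Series with input arm Z1: Z_in = Z1 + (Z3 || Z2) = 0.1117 - j11.39 Ω = 11.39∠-89.4° Ω.

Z = 0.1117 - j11.39 Ω = 11.39∠-89.4° Ω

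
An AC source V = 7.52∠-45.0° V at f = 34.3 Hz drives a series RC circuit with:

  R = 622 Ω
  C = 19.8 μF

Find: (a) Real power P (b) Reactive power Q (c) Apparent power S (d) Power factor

Step 1 — Angular frequency: ω = 2π·f = 2π·34.3 = 215.5 rad/s.
Step 2 — Component impedances:
  R: Z = R = 622 Ω
  C: Z = 1/(jωC) = -j/(ω·C) = 0 - j234.3 Ω
Step 3 — Series combination: Z_total = R + C = 622 - j234.3 Ω = 664.7∠-20.6° Ω.
Step 4 — Source phasor: V = 7.52∠-45.0° V = 5.317 - j5.317 V.
Step 5 — Current: I = V / Z = 0.01031 - j0.004666 A = 0.01131∠-24.4° A.
Step 6 — Complex power: S = V·I* = 0.07962 - j0.03 VA.
Step 7 — Real power: P = Re(S) = 0.07962 W.
Step 8 — Reactive power: Q = Im(S) = -0.03 VAR.
Step 9 — Apparent power: |S| = 0.08508 VA.
Step 10 — Power factor: PF = P/|S| = 0.9358 (leading).

(a) P = 0.07962 W  (b) Q = -0.03 VAR  (c) S = 0.08508 VA  (d) PF = 0.9358 (leading)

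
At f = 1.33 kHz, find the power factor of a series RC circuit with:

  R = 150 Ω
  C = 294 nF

Step 1 — Angular frequency: ω = 2π·f = 2π·1330 = 8357 rad/s.
Step 2 — Component impedances:
  R: Z = R = 150 Ω
  C: Z = 1/(jωC) = -j/(ω·C) = 0 - j407 Ω
Step 3 — Series combination: Z_total = R + C = 150 - j407 Ω = 433.8∠-69.8° Ω.
Step 4 — Power factor: PF = cos(φ) = Re(Z)/|Z| = 150/433.8 = 0.3458.
Step 5 — Type: Im(Z) = -407 ⇒ leading (phase φ = -69.8°).

PF = 0.3458 (leading, φ = -69.8°)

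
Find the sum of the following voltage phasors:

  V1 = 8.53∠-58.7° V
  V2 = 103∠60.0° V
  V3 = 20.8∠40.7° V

Step 1 — Convert each phasor to rectangular form:
  V1 = 8.53·(cos(-58.7°) + j·sin(-58.7°)) = 4.431 - j7.289 V
  V2 = 103·(cos(60.0°) + j·sin(60.0°)) = 51.5 + j89.2 V
  V3 = 20.8·(cos(40.7°) + j·sin(40.7°)) = 15.77 + j13.56 V
Step 2 — Sum components: V_total = 71.7 + j95.48 V.
Step 3 — Convert to polar: |V_total| = 119.4 V, ∠V_total = 53.1°.

V_total = 119.4∠53.1° V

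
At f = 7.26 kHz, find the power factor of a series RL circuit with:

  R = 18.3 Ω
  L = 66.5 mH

Step 1 — Angular frequency: ω = 2π·f = 2π·7260 = 4.562e+04 rad/s.
Step 2 — Component impedances:
  R: Z = R = 18.3 Ω
  L: Z = jωL = j·4.562e+04·0.0665 = 0 + j3033 Ω
Step 3 — Series combination: Z_total = R + L = 18.3 + j3033 Ω = 3034∠89.7° Ω.
Step 4 — Power factor: PF = cos(φ) = Re(Z)/|Z| = 18.3/3033.5 = 0.006033.
Step 5 — Type: Im(Z) = 3033 ⇒ lagging (phase φ = 89.7°).

PF = 0.006033 (lagging, φ = 89.7°)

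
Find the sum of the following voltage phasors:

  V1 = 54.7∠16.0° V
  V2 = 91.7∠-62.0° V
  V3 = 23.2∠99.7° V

Step 1 — Convert each phasor to rectangular form:
  V1 = 54.7·(cos(16.0°) + j·sin(16.0°)) = 52.58 + j15.08 V
  V2 = 91.7·(cos(-62.0°) + j·sin(-62.0°)) = 43.05 - j80.97 V
  V3 = 23.2·(cos(99.7°) + j·sin(99.7°)) = -3.909 + j22.87 V
Step 2 — Sum components: V_total = 91.72 - j43.02 V.
Step 3 — Convert to polar: |V_total| = 101.3 V, ∠V_total = -25.1°.

V_total = 101.3∠-25.1° V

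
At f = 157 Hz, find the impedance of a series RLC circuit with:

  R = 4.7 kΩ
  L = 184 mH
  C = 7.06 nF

Step 1 — Angular frequency: ω = 2π·f = 2π·157 = 986.5 rad/s.
Step 2 — Component impedances:
  R: Z = R = 4700 Ω
  L: Z = jωL = j·986.5·0.184 = 0 + j181.5 Ω
  C: Z = 1/(jωC) = -j/(ω·C) = 0 - j1.436e+05 Ω
Step 3 — Series combination: Z_total = R + L + C = 4700 - j1.434e+05 Ω = 1.435e+05∠-88.1° Ω.

Z = 4700 - j1.434e+05 Ω = 1.435e+05∠-88.1° Ω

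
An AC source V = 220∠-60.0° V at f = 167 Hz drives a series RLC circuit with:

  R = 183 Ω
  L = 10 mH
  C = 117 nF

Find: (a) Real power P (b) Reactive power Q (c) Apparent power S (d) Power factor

Step 1 — Angular frequency: ω = 2π·f = 2π·167 = 1049 rad/s.
Step 2 — Component impedances:
  R: Z = R = 183 Ω
  L: Z = jωL = j·1049·0.01 = 0 + j10.49 Ω
  C: Z = 1/(jωC) = -j/(ω·C) = 0 - j8146 Ω
Step 3 — Series combination: Z_total = R + L + C = 183 - j8135 Ω = 8137∠-88.7° Ω.
Step 4 — Source phasor: V = 220∠-60.0° V = 110 - j190.5 V.
Step 5 — Current: I = V / Z = 0.02371 + j0.01299 A = 0.02704∠28.7° A.
Step 6 — Complex power: S = V·I* = 0.1338 - j5.947 VA.
Step 7 — Real power: P = Re(S) = 0.1338 W.
Step 8 — Reactive power: Q = Im(S) = -5.947 VAR.
Step 9 — Apparent power: |S| = 5.948 VA.
Step 10 — Power factor: PF = P/|S| = 0.02249 (leading).

(a) P = 0.1338 W  (b) Q = -5.947 VAR  (c) S = 5.948 VA  (d) PF = 0.02249 (leading)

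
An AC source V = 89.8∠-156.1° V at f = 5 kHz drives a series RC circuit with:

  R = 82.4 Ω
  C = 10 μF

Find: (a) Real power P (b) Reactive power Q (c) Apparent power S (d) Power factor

Step 1 — Angular frequency: ω = 2π·f = 2π·5000 = 3.142e+04 rad/s.
Step 2 — Component impedances:
  R: Z = R = 82.4 Ω
  C: Z = 1/(jωC) = -j/(ω·C) = 0 - j3.183 Ω
Step 3 — Series combination: Z_total = R + C = 82.4 - j3.183 Ω = 82.46∠-2.2° Ω.
Step 4 — Source phasor: V = 89.8∠-156.1° V = -82.1 - j36.38 V.
Step 5 — Current: I = V / Z = -0.9778 - j0.4793 A = 1.089∠-153.9° A.
Step 6 — Complex power: S = V·I* = 97.72 - j3.775 VA.
Step 7 — Real power: P = Re(S) = 97.72 W.
Step 8 — Reactive power: Q = Im(S) = -3.775 VAR.
Step 9 — Apparent power: |S| = 97.79 VA.
Step 10 — Power factor: PF = P/|S| = 0.9993 (leading).

(a) P = 97.72 W  (b) Q = -3.775 VAR  (c) S = 97.79 VA  (d) PF = 0.9993 (leading)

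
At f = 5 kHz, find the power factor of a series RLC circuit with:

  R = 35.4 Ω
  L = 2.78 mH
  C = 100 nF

Step 1 — Angular frequency: ω = 2π·f = 2π·5000 = 3.142e+04 rad/s.
Step 2 — Component impedances:
  R: Z = R = 35.4 Ω
  L: Z = jωL = j·3.142e+04·0.00278 = 0 + j87.34 Ω
  C: Z = 1/(jωC) = -j/(ω·C) = 0 - j318.3 Ω
Step 3 — Series combination: Z_total = R + L + C = 35.4 - j231 Ω = 233.7∠-81.3° Ω.
Step 4 — Power factor: PF = cos(φ) = Re(Z)/|Z| = 35.4/233.7 = 0.1515.
Step 5 — Type: Im(Z) = -231 ⇒ leading (phase φ = -81.3°).

PF = 0.1515 (leading, φ = -81.3°)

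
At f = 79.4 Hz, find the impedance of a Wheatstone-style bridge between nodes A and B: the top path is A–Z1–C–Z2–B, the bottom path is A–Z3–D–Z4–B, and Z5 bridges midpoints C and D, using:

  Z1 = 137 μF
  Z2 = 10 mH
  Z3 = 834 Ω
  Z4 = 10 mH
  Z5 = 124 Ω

Step 1 — Angular frequency: ω = 2π·f = 2π·79.4 = 498.9 rad/s.
Step 2 — Component impedances:
  Z1: Z = 1/(jωC) = -j/(ω·C) = 0 - j14.63 Ω
  Z2: Z = jωL = j·498.9·0.01 = 0 + j4.989 Ω
  Z3: Z = R = 834 Ω
  Z4: Z = jωL = j·498.9·0.01 = 0 + j4.989 Ω
  Z5: Z = R = 124 Ω
Step 3 — Bridge requires nodal analysis (the Z5 bridge couples midpoints C and D, so the two paths cannot be reduced to a simple series/parallel combination). Setting node B to ground and injecting 1 A at node A, the 3-node admittance system at A, C, D solves to V_A = Z_AB = 0.3113 - j9.648 Ω = 9.654∠-88.2° Ω.

Z = 0.3113 - j9.648 Ω = 9.654∠-88.2° Ω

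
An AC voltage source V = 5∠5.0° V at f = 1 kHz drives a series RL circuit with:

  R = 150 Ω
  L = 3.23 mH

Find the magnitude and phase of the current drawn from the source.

Step 1 — Angular frequency: ω = 2π·f = 2π·1000 = 6283 rad/s.
Step 2 — Component impedances:
  R: Z = R = 150 Ω
  L: Z = jωL = j·6283·0.00323 = 0 + j20.29 Ω
Step 3 — Series combination: Z_total = R + L = 150 + j20.29 Ω = 151.4∠7.7° Ω.
Step 4 — Source phasor: V = 5∠5.0° V = 4.981 + j0.4358 V.
Step 5 — Ohm's law: I = V / Z_total = (4.981 + j0.4358) / (150 + j20.29) = 0.033 - j0.001559 A.
Step 6 — Convert to polar: |I| = 0.03303 A, ∠I = -2.7°.

I = 0.03303∠-2.7° A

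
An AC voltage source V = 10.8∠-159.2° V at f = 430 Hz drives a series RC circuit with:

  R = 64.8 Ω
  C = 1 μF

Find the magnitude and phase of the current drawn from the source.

Step 1 — Angular frequency: ω = 2π·f = 2π·430 = 2702 rad/s.
Step 2 — Component impedances:
  R: Z = R = 64.8 Ω
  C: Z = 1/(jωC) = -j/(ω·C) = 0 - j370.1 Ω
Step 3 — Series combination: Z_total = R + C = 64.8 - j370.1 Ω = 375.8∠-80.1° Ω.
Step 4 — Source phasor: V = 10.8∠-159.2° V = -10.1 - j3.835 V.
Step 5 — Ohm's law: I = V / Z_total = (-10.1 - j3.835) / (64.8 - j370.1) = 0.00542 - j0.02823 A.
Step 6 — Convert to polar: |I| = 0.02874 A, ∠I = -79.1°.

I = 0.02874∠-79.1° A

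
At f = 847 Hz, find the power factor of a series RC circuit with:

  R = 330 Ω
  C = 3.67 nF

Step 1 — Angular frequency: ω = 2π·f = 2π·847 = 5322 rad/s.
Step 2 — Component impedances:
  R: Z = R = 330 Ω
  C: Z = 1/(jωC) = -j/(ω·C) = 0 - j5.12e+04 Ω
Step 3 — Series combination: Z_total = R + C = 330 - j5.12e+04 Ω = 5.12e+04∠-89.6° Ω.
Step 4 — Power factor: PF = cos(φ) = Re(Z)/|Z| = 330/5.12e+04 = 0.006445.
Step 5 — Type: Im(Z) = -5.12e+04 ⇒ leading (phase φ = -89.6°).

PF = 0.006445 (leading, φ = -89.6°)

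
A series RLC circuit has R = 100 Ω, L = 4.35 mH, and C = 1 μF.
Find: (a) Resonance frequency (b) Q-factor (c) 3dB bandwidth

Step 1 — Resonance: ω₀ = 1/√(LC) = 1/√(0.00435·1e-06) = 1.516e+04 rad/s.
Step 2 — f₀ = ω₀/(2π) = 2413 Hz.
Step 3 — Series Q: Q = ω₀L/R = 1.516e+04·0.00435/100 = 0.6595.
Step 4 — Bandwidth: Δω = ω₀/Q = 2.299e+04 rad/s; BW = Δω/(2π) = 3659 Hz.

(a) f₀ = 2413 Hz  (b) Q = 0.6595  (c) BW = 3659 Hz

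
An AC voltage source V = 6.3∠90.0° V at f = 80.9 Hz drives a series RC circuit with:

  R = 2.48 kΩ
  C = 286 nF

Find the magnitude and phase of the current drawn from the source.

Step 1 — Angular frequency: ω = 2π·f = 2π·80.9 = 508.3 rad/s.
Step 2 — Component impedances:
  R: Z = R = 2480 Ω
  C: Z = 1/(jωC) = -j/(ω·C) = 0 - j6879 Ω
Step 3 — Series combination: Z_total = R + C = 2480 - j6879 Ω = 7312∠-70.2° Ω.
Step 4 — Source phasor: V = 6.3∠90.0° V = 0 + j6.3 V.
Step 5 — Ohm's law: I = V / Z_total = (0 + j6.3) / (2480 - j6879) = -0.0008105 + j0.0002922 A.
Step 6 — Convert to polar: |I| = 0.0008616 A, ∠I = 160.2°.

I = 0.0008616∠160.2° A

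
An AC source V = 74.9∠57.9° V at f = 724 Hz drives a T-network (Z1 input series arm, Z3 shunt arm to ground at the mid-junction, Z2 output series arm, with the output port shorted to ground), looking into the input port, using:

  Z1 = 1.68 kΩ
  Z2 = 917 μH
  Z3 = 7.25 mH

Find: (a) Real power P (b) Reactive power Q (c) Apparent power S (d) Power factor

Step 1 — Angular frequency: ω = 2π·f = 2π·724 = 4549 rad/s.
Step 2 — Component impedances:
  Z1: Z = R = 1680 Ω
  Z2: Z = jωL = j·4549·0.000917 = 0 + j4.171 Ω
  Z3: Z = jωL = j·4549·0.00725 = 0 + j32.98 Ω
Step 3 — With the output port shorted to ground, the output series arm Z2 runs from the junction to ground; the shunt arm Z3 also runs from the junction to ground. They appear in parallel: Z3 || Z2 = 0 + j3.703 Ω.
Step 4 — Series with input arm Z1: Z_in = Z1 + (Z3 || Z2) = 1680 + j3.703 Ω = 1680∠0.1° Ω.
Step 5 — Source phasor: V = 74.9∠57.9° V = 39.8 + j63.45 V.
Step 6 — Current: I = V / Z = 0.02377 + j0.03772 A = 0.04458∠57.8° A.
Step 7 — Complex power: S = V·I* = 3.339 + j0.00736 VA.
Step 8 — Real power: P = Re(S) = 3.339 W.
Step 9 — Reactive power: Q = Im(S) = 0.00736 VAR.
Step 10 — Apparent power: |S| = 3.339 VA.
Step 11 — Power factor: PF = P/|S| = 1 (lagging).

(a) P = 3.339 W  (b) Q = 0.00736 VAR  (c) S = 3.339 VA  (d) PF = 1 (lagging)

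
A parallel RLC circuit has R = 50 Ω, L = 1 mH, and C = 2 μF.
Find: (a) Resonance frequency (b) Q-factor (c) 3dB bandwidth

Step 1 — Resonance: ω₀ = 1/√(LC) = 1/√(0.001·2e-06) = 2.236e+04 rad/s.
Step 2 — f₀ = ω₀/(2π) = 3559 Hz.
Step 3 — Parallel Q: Q = R/(ω₀L) = 50/(2.236e+04·0.001) = 2.236.
Step 4 — Bandwidth: Δω = ω₀/Q = 1e+04 rad/s; BW = Δω/(2π) = 1592 Hz.

(a) f₀ = 3559 Hz  (b) Q = 2.236  (c) BW = 1592 Hz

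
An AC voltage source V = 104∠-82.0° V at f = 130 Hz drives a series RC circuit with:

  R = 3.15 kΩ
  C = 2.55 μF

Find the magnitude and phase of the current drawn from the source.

Step 1 — Angular frequency: ω = 2π·f = 2π·130 = 816.8 rad/s.
Step 2 — Component impedances:
  R: Z = R = 3150 Ω
  C: Z = 1/(jωC) = -j/(ω·C) = 0 - j480.1 Ω
Step 3 — Series combination: Z_total = R + C = 3150 - j480.1 Ω = 3186∠-8.7° Ω.
Step 4 — Source phasor: V = 104∠-82.0° V = 14.47 - j103 V.
Step 5 — Ohm's law: I = V / Z_total = (14.47 - j103) / (3150 - j480.1) = 0.009361 - j0.03127 A.
Step 6 — Convert to polar: |I| = 0.03264 A, ∠I = -73.3°.

I = 0.03264∠-73.3° A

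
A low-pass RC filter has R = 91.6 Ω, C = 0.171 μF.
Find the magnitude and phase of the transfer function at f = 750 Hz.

Step 1 — Angular frequency: ω = 2π·750 = 4712 rad/s.
Step 2 — Transfer function: H(jω) = 1/(1 + jωRC).
Step 3 — Denominator: 1 + jωRC = 1 + j·4712·91.6·1.71e-07 = 1 + j0.07381.
Step 4 — H = 0.9946 - j0.07341.
Step 5 — Magnitude: |H| = 0.9973 (-0.0 dB); phase: φ = -4.2°.

|H| = 0.9973 (-0.0 dB), φ = -4.2°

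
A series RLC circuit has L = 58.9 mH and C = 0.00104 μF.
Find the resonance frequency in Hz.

Step 1 — Resonance condition Im(Z)=0 gives ω₀ = 1/√(LC).
Step 2 — ω₀ = 1/√(0.0589·1.04e-09) = 1.278e+05 rad/s.
Step 3 — f₀ = ω₀/(2π) = 2.034e+04 Hz.

f₀ = 2.034e+04 Hz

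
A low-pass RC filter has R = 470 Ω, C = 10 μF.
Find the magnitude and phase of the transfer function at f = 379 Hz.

Step 1 — Angular frequency: ω = 2π·379 = 2381 rad/s.
Step 2 — Transfer function: H(jω) = 1/(1 + jωRC).
Step 3 — Denominator: 1 + jωRC = 1 + j·2381·470·1e-05 = 1 + j11.19.
Step 4 — H = 0.00792 - j0.08864.
Step 5 — Magnitude: |H| = 0.08899 (-21.0 dB); phase: φ = -84.9°.

|H| = 0.08899 (-21.0 dB), φ = -84.9°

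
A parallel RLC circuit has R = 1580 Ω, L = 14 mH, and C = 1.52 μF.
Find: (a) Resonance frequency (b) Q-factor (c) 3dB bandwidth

Step 1 — Resonance: ω₀ = 1/√(LC) = 1/√(0.014·1.52e-06) = 6855 rad/s.
Step 2 — f₀ = ω₀/(2π) = 1091 Hz.
Step 3 — Parallel Q: Q = R/(ω₀L) = 1580/(6855·0.014) = 16.46.
Step 4 — Bandwidth: Δω = ω₀/Q = 416.4 rad/s; BW = Δω/(2π) = 66.27 Hz.

(a) f₀ = 1091 Hz  (b) Q = 16.46  (c) BW = 66.27 Hz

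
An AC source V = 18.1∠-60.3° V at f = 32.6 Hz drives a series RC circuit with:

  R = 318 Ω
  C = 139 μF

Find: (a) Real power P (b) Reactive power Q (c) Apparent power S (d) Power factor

Step 1 — Angular frequency: ω = 2π·f = 2π·32.6 = 204.8 rad/s.
Step 2 — Component impedances:
  R: Z = R = 318 Ω
  C: Z = 1/(jωC) = -j/(ω·C) = 0 - j35.12 Ω
Step 3 — Series combination: Z_total = R + C = 318 - j35.12 Ω = 319.9∠-6.3° Ω.
Step 4 — Source phasor: V = 18.1∠-60.3° V = 8.968 - j15.72 V.
Step 5 — Current: I = V / Z = 0.03326 - j0.04577 A = 0.05657∠-54.0° A.
Step 6 — Complex power: S = V·I* = 1.018 - j0.1124 VA.
Step 7 — Real power: P = Re(S) = 1.018 W.
Step 8 — Reactive power: Q = Im(S) = -0.1124 VAR.
Step 9 — Apparent power: |S| = 1.024 VA.
Step 10 — Power factor: PF = P/|S| = 0.994 (leading).

(a) P = 1.018 W  (b) Q = -0.1124 VAR  (c) S = 1.024 VA  (d) PF = 0.994 (leading)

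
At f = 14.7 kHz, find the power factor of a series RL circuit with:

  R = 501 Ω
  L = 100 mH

Step 1 — Angular frequency: ω = 2π·f = 2π·1.47e+04 = 9.236e+04 rad/s.
Step 2 — Component impedances:
  R: Z = R = 501 Ω
  L: Z = jωL = j·9.236e+04·0.1 = 0 + j9236 Ω
Step 3 — Series combination: Z_total = R + L = 501 + j9236 Ω = 9250∠86.9° Ω.
Step 4 — Power factor: PF = cos(φ) = Re(Z)/|Z| = 501/9250 = 0.05416.
Step 5 — Type: Im(Z) = 9236 ⇒ lagging (phase φ = 86.9°).

PF = 0.05416 (lagging, φ = 86.9°)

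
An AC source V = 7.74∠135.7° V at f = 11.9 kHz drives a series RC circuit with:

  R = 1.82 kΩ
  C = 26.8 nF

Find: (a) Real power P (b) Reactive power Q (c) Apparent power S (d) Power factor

Step 1 — Angular frequency: ω = 2π·f = 2π·1.19e+04 = 7.477e+04 rad/s.
Step 2 — Component impedances:
  R: Z = R = 1820 Ω
  C: Z = 1/(jωC) = -j/(ω·C) = 0 - j499 Ω
Step 3 — Series combination: Z_total = R + C = 1820 - j499 Ω = 1887∠-15.3° Ω.
Step 4 — Source phasor: V = 7.74∠135.7° V = -5.539 + j5.406 V.
Step 5 — Current: I = V / Z = -0.003588 + j0.001986 A = 0.004101∠151.0° A.
Step 6 — Complex power: S = V·I* = 0.03061 - j0.008394 VA.
Step 7 — Real power: P = Re(S) = 0.03061 W.
Step 8 — Reactive power: Q = Im(S) = -0.008394 VAR.
Step 9 — Apparent power: |S| = 0.03174 VA.
Step 10 — Power factor: PF = P/|S| = 0.9644 (leading).

(a) P = 0.03061 W  (b) Q = -0.008394 VAR  (c) S = 0.03174 VA  (d) PF = 0.9644 (leading)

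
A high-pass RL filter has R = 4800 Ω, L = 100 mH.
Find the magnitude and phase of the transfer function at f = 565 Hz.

Step 1 — Angular frequency: ω = 2π·565 = 3550 rad/s.
Step 2 — Transfer function: H(jω) = jωL/(R + jωL).
Step 3 — Numerator jωL = j·355; denominator R + jωL = 4800 + j355.
Step 4 — H = 0.00544 + j0.07356.
Step 5 — Magnitude: |H| = 0.07376 (-22.6 dB); phase: φ = 85.8°.

|H| = 0.07376 (-22.6 dB), φ = 85.8°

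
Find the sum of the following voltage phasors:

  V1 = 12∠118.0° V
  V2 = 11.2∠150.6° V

Step 1 — Convert each phasor to rectangular form:
  V1 = 12·(cos(118.0°) + j·sin(118.0°)) = -5.634 + j10.6 V
  V2 = 11.2·(cos(150.6°) + j·sin(150.6°)) = -9.758 + j5.498 V
Step 2 — Sum components: V_total = -15.39 + j16.09 V.
Step 3 — Convert to polar: |V_total| = 22.27 V, ∠V_total = 133.7°.

V_total = 22.27∠133.7° V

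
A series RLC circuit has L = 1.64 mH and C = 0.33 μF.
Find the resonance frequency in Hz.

Step 1 — Resonance condition Im(Z)=0 gives ω₀ = 1/√(LC).
Step 2 — ω₀ = 1/√(0.00164·3.3e-07) = 4.299e+04 rad/s.
Step 3 — f₀ = ω₀/(2π) = 6841 Hz.

f₀ = 6841 Hz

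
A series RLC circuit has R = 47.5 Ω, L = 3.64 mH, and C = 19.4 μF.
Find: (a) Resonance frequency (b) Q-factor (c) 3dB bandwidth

Step 1 — Resonance: ω₀ = 1/√(LC) = 1/√(0.00364·1.94e-05) = 3763 rad/s.
Step 2 — f₀ = ω₀/(2π) = 598.9 Hz.
Step 3 — Series Q: Q = ω₀L/R = 3763·0.00364/47.5 = 0.2884.
Step 4 — Bandwidth: Δω = ω₀/Q = 1.305e+04 rad/s; BW = Δω/(2π) = 2077 Hz.

(a) f₀ = 598.9 Hz  (b) Q = 0.2884  (c) BW = 2077 Hz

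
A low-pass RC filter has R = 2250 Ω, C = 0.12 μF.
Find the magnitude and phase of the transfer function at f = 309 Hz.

Step 1 — Angular frequency: ω = 2π·309 = 1942 rad/s.
Step 2 — Transfer function: H(jω) = 1/(1 + jωRC).
Step 3 — Denominator: 1 + jωRC = 1 + j·1942·2250·1.2e-07 = 1 + j0.5242.
Step 4 — H = 0.7844 - j0.4112.
Step 5 — Magnitude: |H| = 0.8857 (-1.1 dB); phase: φ = -27.7°.

|H| = 0.8857 (-1.1 dB), φ = -27.7°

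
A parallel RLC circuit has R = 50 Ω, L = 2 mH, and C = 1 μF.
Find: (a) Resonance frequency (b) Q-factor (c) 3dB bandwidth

Step 1 — Resonance: ω₀ = 1/√(LC) = 1/√(0.002·1e-06) = 2.236e+04 rad/s.
Step 2 — f₀ = ω₀/(2π) = 3559 Hz.
Step 3 — Parallel Q: Q = R/(ω₀L) = 50/(2.236e+04·0.002) = 1.118.
Step 4 — Bandwidth: Δω = ω₀/Q = 2e+04 rad/s; BW = Δω/(2π) = 3183 Hz.

(a) f₀ = 3559 Hz  (b) Q = 1.118  (c) BW = 3183 Hz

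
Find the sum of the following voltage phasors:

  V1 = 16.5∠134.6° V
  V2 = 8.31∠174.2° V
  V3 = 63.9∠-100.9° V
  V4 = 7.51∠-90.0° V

Step 1 — Convert each phasor to rectangular form:
  V1 = 16.5·(cos(134.6°) + j·sin(134.6°)) = -11.59 + j11.75 V
  V2 = 8.31·(cos(174.2°) + j·sin(174.2°)) = -8.267 + j0.8398 V
  V3 = 63.9·(cos(-100.9°) + j·sin(-100.9°)) = -12.08 - j62.75 V
  V4 = 7.51·(cos(-90.0°) + j·sin(-90.0°)) = 0 - j7.51 V
Step 2 — Sum components: V_total = -31.94 - j57.67 V.
Step 3 — Convert to polar: |V_total| = 65.92 V, ∠V_total = -119.0°.

V_total = 65.92∠-119.0° V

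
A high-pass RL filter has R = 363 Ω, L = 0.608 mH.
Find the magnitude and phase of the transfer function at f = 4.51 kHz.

Step 1 — Angular frequency: ω = 2π·4510 = 2.834e+04 rad/s.
Step 2 — Transfer function: H(jω) = jωL/(R + jωL).
Step 3 — Numerator jωL = j·17.23; denominator R + jωL = 363 + j17.23.
Step 4 — H = 0.002248 + j0.04736.
Step 5 — Magnitude: |H| = 0.04741 (-26.5 dB); phase: φ = 87.3°.

|H| = 0.04741 (-26.5 dB), φ = 87.3°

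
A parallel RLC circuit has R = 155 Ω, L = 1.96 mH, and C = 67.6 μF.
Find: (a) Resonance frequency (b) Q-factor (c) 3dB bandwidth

Step 1 — Resonance: ω₀ = 1/√(LC) = 1/√(0.00196·6.76e-05) = 2747 rad/s.
Step 2 — f₀ = ω₀/(2π) = 437.2 Hz.
Step 3 — Parallel Q: Q = R/(ω₀L) = 155/(2747·0.00196) = 28.79.
Step 4 — Bandwidth: Δω = ω₀/Q = 95.44 rad/s; BW = Δω/(2π) = 15.19 Hz.

(a) f₀ = 437.2 Hz  (b) Q = 28.79  (c) BW = 15.19 Hz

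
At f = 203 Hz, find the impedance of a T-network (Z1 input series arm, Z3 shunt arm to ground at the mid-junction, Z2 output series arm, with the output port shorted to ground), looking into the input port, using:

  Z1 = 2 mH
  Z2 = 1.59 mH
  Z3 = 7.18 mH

Step 1 — Angular frequency: ω = 2π·f = 2π·203 = 1275 rad/s.
Step 2 — Component impedances:
  Z1: Z = jωL = j·1275·0.002 = 0 + j2.551 Ω
  Z2: Z = jωL = j·1275·0.00159 = 0 + j2.028 Ω
  Z3: Z = jωL = j·1275·0.00718 = 0 + j9.158 Ω
Step 3 — With the output port shorted to ground, the output series arm Z2 runs from the junction to ground; the shunt arm Z3 also runs from the junction to ground. They appear in parallel: Z3 || Z2 = 0 + j1.66 Ω.
Step 4 — Series with input arm Z1: Z_in = Z1 + (Z3 || Z2) = 0 + j4.211 Ω = 4.211∠90.0° Ω.

Z = 0 + j4.211 Ω = 4.211∠90.0° Ω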